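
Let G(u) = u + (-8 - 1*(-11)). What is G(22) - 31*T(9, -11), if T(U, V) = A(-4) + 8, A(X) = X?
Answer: -99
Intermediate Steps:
T(U, V) = 4 (T(U, V) = -4 + 8 = 4)
G(u) = 3 + u (G(u) = u + (-8 + 11) = u + 3 = 3 + u)
G(22) - 31*T(9, -11) = (3 + 22) - 31*4 = 25 - 124 = -99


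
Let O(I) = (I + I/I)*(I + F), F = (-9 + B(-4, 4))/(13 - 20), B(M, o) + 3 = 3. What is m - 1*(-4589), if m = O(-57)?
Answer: 7709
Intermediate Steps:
B(M, o) = 0 (B(M, o) = -3 + 3 = 0)
F = 9/7 (F = (-9 + 0)/(13 - 20) = -9/(-7) = -9*(-⅐) = 9/7 ≈ 1.2857)
O(I) = (1 + I)*(9/7 + I) (O(I) = (I + I/I)*(I + 9/7) = (I + 1)*(9/7 + I) = (1 + I)*(9/7 + I))
m = 3120 (m = 9/7 + (-57)² + (16/7)*(-57) = 9/7 + 3249 - 912/7 = 3120)
m - 1*(-4589) = 3120 - 1*(-4589) = 3120 + 4589 = 7709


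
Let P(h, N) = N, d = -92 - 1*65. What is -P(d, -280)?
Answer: 280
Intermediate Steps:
d = -157 (d = -92 - 65 = -157)
-P(d, -280) = -1*(-280) = 280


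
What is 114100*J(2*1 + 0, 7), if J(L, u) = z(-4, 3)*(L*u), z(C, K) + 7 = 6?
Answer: -1597400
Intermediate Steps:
z(C, K) = -1 (z(C, K) = -7 + 6 = -1)
J(L, u) = -L*u
114100*J(2*1 + 0, 7) = 114100*(-1*(2*1 + 0)*7) = 114100*(-1*(2 + 0)*7) = 114100*(-1*2*7) = 114100*(-14) = -1597400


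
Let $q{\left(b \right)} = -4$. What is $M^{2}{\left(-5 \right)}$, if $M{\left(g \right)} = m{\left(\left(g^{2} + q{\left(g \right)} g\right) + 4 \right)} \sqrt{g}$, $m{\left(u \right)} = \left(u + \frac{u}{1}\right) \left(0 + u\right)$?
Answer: $-115296020$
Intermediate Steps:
$m{\left(u \right)} = 2 u^{2}$ ($m{\left(u \right)} = \left(u + u 1\right) u = \left(u + u\right) u = 2 u u = 2 u^{2}$)
$M{\left(g \right)} = 2 \sqrt{g} \left(4 + g^{2} - 4 g\right)^{2}$ ($M{\left(g \right)} = 2 \left(\left(g^{2} - 4 g\right) + 4\right)^{2} \sqrt{g} = 2 \left(4 + g^{2} - 4 g\right)^{2} \sqrt{g} = 2 \sqrt{g} \left(4 + g^{2} - 4 g\right)^{2}$)
$M^{2}{\left(-5 \right)} = \left(2 \sqrt{-5} \left(4 + \left(-5\right)^{2} - -20\right)^{2}\right)^{2} = \left(2 i \sqrt{5} \left(4 + 25 + 20\right)^{2}\right)^{2} = \left(2 i \sqrt{5} \cdot 49^{2}\right)^{2} = \left(2 i \sqrt{5} \cdot 2401\right)^{2} = \left(4802 i \sqrt{5}\right)^{2} = -115296020$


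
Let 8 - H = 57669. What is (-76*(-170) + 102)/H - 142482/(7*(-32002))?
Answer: 2649272147/6458435627 ≈ 0.41020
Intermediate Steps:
H = -57661 (H = 8 - 1*57669 = 8 - 57669 = -57661)
(-76*(-170) + 102)/H - 142482/(7*(-32002)) = (-76*(-170) + 102)/(-57661) - 142482/(7*(-32002)) = (12920 + 102)*(-1/57661) - 142482/(-224014) = 13022*(-1/57661) - 142482*(-1/224014) = -13022/57661 + 71241/112007 = 2649272147/6458435627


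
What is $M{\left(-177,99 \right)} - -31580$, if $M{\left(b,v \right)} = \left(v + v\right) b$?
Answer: $-3466$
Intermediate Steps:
$M{\left(b,v \right)} = 2 b v$ ($M{\left(b,v \right)} = 2 v b = 2 b v$)
$M{\left(-177,99 \right)} - -31580 = 2 \left(-177\right) 99 - -31580 = -35046 + 31580 = -3466$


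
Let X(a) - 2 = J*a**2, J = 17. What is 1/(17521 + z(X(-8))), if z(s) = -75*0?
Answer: 1/17521 ≈ 5.7074e-5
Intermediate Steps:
X(a) = 2 + 17*a**2
z(s) = 0
1/(17521 + z(X(-8))) = 1/(17521 + 0) = 1/17521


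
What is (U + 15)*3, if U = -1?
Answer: 42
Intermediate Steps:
(U + 15)*3 = (-1 + 15)*3 = 14*3 = 42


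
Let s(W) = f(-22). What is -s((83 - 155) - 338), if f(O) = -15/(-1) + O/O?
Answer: -16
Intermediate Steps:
f(O) = 16 (f(O) = -15*(-1) + 1 = 15 + 1 = 16)
s(W) = 16
-s((83 - 155) - 338) = -1*16 = -16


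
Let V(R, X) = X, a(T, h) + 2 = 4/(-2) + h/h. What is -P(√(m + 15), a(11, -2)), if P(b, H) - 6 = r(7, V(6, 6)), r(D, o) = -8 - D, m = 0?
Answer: 9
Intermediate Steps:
a(T, h) = -3 (a(T, h) = -2 + (4/(-2) + h/h) = -2 + (4*(-½) + 1) = -2 + (-2 + 1) = -2 - 1 = -3)
P(b, H) = -9 (P(b, H) = 6 + (-8 - 1*7) = 6 + (-8 - 7) = 6 - 15 = -9)
-P(√(m + 15), a(11, -2)) = -1*(-9) = 9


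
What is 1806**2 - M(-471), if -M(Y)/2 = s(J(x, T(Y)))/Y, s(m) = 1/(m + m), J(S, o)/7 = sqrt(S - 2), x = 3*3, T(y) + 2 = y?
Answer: 3261636 - sqrt(7)/23079 ≈ 3.2616e+6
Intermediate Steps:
T(y) = -2 + y
x = 9
J(S, o) = 7*sqrt(-2 + S) (J(S, o) = 7*sqrt(S - 2) = 7*sqrt(-2 + S))
s(m) = 1/(2*m)
M(Y) = -sqrt(7)/(49*Y) (M(Y) = -2*1/(2*((7*sqrt(-2 + 9))))/Y = -2*1/(2*((7*sqrt(7))))/Y = -2*(sqrt(7)/49)/2/Y = -2*sqrt(7)/98/Y = -sqrt(7)/(49*Y))
1806**2 - M(-471) = 1806**2 - (-1)*sqrt(7)/(49*(-471)) = 3261636 - (-1)*sqrt(7)*(-1)/(49*471) = 3261636 - sqrt(7)/23079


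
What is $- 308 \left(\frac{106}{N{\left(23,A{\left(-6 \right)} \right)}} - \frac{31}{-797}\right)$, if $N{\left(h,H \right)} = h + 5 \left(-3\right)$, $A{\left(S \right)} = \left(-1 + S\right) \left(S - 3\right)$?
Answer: $- \frac{3262105}{797} \approx -4093.0$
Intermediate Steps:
$A{\left(S \right)} = \left(-1 + S\right) \left(-3 + S\right)$
$N{\left(h,H \right)} = -15 + h$ ($N{\left(h,H \right)} = h - 15 = -15 + h$)
$- 308 \left(\frac{106}{N{\left(23,A{\left(-6 \right)} \right)}} - \frac{31}{-797}\right) = - 308 \left(\frac{106}{-15 + 23} - \frac{31}{-797}\right) = - 308 \left(\frac{106}{8} - - \frac{31}{797}\right) = - 308 \left(106 \cdot \frac{1}{8} + \frac{31}{797}\right) = - 308 \left(\frac{53}{4} + \frac{31}{797}\right) = \left(-308\right) \frac{42365}{3188} = - \frac{3262105}{797}$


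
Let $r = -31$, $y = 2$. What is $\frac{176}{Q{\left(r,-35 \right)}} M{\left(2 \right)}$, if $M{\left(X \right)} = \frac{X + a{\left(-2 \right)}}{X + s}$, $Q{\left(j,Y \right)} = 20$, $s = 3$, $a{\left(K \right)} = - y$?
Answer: $0$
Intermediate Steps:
$a{\left(K \right)} = -2$ ($a{\left(K \right)} = \left(-1\right) 2 = -2$)
$M{\left(X \right)} = \frac{-2 + X}{3 + X}$ ($M{\left(X \right)} = \frac{X - 2}{X + 3} = \frac{-2 + X}{3 + X}$)
$\frac{176}{Q{\left(r,-35 \right)}} M{\left(2 \right)} = \frac{176}{20} \frac{-2 + 2}{3 + 2} = 176 \cdot \frac{1}{20} \cdot \frac{1}{5} \cdot 0 = \frac{44 \cdot \frac{1}{5} \cdot 0}{5} = \frac{44}{5} \cdot 0 = 0$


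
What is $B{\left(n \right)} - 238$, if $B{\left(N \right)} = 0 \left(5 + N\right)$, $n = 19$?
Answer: $-238$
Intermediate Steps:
$B{\left(N \right)} = 0$
$B{\left(n \right)} - 238 = 0 - 238 = -238$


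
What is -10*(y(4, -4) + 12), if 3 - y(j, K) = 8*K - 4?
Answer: -510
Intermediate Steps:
y(j, K) = 7 - 8*K (y(j, K) = 3 - (8*K - 4) = 3 - (-4 + 8*K) = 3 + (4 - 8*K) = 7 - 8*K)
-10*(y(4, -4) + 12) = -10*((7 - 8*(-4)) + 12) = -10*((7 + 32) + 12) = -10*(39 + 12) = -10*51 = -510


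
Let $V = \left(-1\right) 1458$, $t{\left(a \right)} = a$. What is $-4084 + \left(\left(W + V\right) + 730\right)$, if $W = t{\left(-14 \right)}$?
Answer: $-4826$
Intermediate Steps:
$W = -14$
$V = -1458$
$-4084 + \left(\left(W + V\right) + 730\right) = -4084 + \left(\left(-14 - 1458\right) + 730\right) = -4084 + \left(-1472 + 730\right) = -4084 - 742 = -4826$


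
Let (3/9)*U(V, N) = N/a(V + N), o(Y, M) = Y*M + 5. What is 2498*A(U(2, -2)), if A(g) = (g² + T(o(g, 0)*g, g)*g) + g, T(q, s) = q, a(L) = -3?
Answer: 64948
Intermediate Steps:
o(Y, M) = 5 + M*Y (o(Y, M) = M*Y + 5 = 5 + M*Y)
U(V, N) = -N (U(V, N) = 3*(N/(-3)) = 3*(N*(-⅓)) = 3*(-N/3) = -N)
A(g) = g + 6*g² (A(g) = (g² + ((5 + 0*g)*g)*g) + g = (g² + ((5 + 0)*g)*g) + g = (g² + (5*g)*g) + g = (g² + 5*g²) + g = 6*g² + g = g + 6*g²)
2498*A(U(2, -2)) = 2498*((-1*(-2))*(1 + 6*(-1*(-2)))) = 2498*(2*(1 + 6*2)) = 2498*(2*(1 + 12)) = 2498*(2*13) = 2498*26 = 64948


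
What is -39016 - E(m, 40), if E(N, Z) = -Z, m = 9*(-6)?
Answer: -38976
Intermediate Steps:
m = -54
-39016 - E(m, 40) = -39016 - (-1)*40 = -39016 - 1*(-40) = -39016 + 40 = -38976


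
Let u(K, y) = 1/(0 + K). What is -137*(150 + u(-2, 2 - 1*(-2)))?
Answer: -40963/2 ≈ -20482.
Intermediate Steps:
u(K, y) = 1/K
-137*(150 + u(-2, 2 - 1*(-2))) = -137*(150 + 1/(-2)) = -137*(150 - ½) = -137*299/2 = -40963/2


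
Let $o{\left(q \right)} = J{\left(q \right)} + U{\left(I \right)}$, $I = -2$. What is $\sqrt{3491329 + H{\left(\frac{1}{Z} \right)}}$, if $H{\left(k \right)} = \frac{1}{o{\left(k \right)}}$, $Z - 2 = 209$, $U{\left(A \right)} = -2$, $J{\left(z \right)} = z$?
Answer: $\frac{\sqrt{618806554458}}{421} \approx 1868.5$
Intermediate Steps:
$Z = 211$ ($Z = 2 + 209 = 211$)
$o{\left(q \right)} = -2 + q$ ($o{\left(q \right)} = q - 2 = -2 + q$)
$H{\left(k \right)} = \frac{1}{-2 + k}$
$\sqrt{3491329 + H{\left(\frac{1}{Z} \right)}} = \sqrt{3491329 + \frac{1}{-2 + \frac{1}{211}}} = \sqrt{3491329 + \frac{1}{- \frac{421}{211}}} = \sqrt{3491329 - \frac{211}{421}} = \sqrt{\frac{1469849298}{421}} = \frac{\sqrt{618806554458}}{421}$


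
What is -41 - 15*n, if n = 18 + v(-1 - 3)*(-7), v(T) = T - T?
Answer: -311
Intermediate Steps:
v(T) = 0
n = 18 (n = 18 + 0*(-7) = 18 + 0 = 18)
-41 - 15*n = -41 - 15*18 = -41 - 270 = -311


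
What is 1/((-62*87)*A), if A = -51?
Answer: 1/275094 ≈ 3.6351e-6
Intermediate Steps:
1/((-62*87)*A) = 1/(-62*87*(-51)) = 1/(-5394*(-51)) = 1/275094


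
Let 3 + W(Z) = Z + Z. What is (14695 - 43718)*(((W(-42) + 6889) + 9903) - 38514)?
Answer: 632962607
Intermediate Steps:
W(Z) = -3 + 2*Z (W(Z) = -3 + (Z + Z) = -3 + 2*Z)
(14695 - 43718)*(((W(-42) + 6889) + 9903) - 38514) = (14695 - 43718)*((((-3 + 2*(-42)) + 6889) + 9903) - 38514) = -29023*((((-3 - 84) + 6889) + 9903) - 38514) = -29023*(((-87 + 6889) + 9903) - 38514) = -29023*((6802 + 9903) - 38514) = -29023*(16705 - 38514) = -29023*(-21809) = 632962607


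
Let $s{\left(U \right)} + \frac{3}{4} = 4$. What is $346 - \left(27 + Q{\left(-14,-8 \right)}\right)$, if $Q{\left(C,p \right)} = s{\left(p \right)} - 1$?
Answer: $\frac{1267}{4} \approx 316.75$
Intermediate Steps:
$s{\left(U \right)} = \frac{13}{4}$ ($s{\left(U \right)} = - \frac{3}{4} + 4 = \frac{13}{4}$)
$Q{\left(C,p \right)} = \frac{9}{4}$ ($Q{\left(C,p \right)} = \frac{13}{4} - 1 = \frac{9}{4}$)
$346 - \left(27 + Q{\left(-14,-8 \right)}\right) = 346 - \left(27 + \frac{9}{4}\right) = 346 - \frac{117}{4} = \frac{1267}{4}$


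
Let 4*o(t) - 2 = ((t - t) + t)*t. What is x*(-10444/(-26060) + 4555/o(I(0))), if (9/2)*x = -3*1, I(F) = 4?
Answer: -118750298/175905 ≈ -675.08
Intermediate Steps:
o(t) = ½ + t²/4 (o(t) = ½ + (((t - t) + t)*t)/4 = ½ + ((0 + t)*t)/4 = ½ + (t*t)/4 = ½ + t²/4)
x = -⅔ (x = 2*(-3*1)/9 = (2/9)*(-3) = -⅔ ≈ -0.66667)
x*(-10444/(-26060) + 4555/o(I(0))) = -2*(-10444/(-26060) + 4555/(½ + (¼)*4²))/3 = -2*(-10444*(-1/26060) + 4555/(½ + (¼)*16))/3 = -2*(2611/6515 + 4555/(½ + 4))/3 = -2*(2611/6515 + 4555/(9/2))/3 = -2*(2611/6515 + 4555*(2/9))/3 = -2*(2611/6515 + 9110/9)/3 = -⅔*59375149/58635 = -118750298/175905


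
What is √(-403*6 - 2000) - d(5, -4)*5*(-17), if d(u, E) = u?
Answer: 425 + 47*I*√2 ≈ 425.0 + 66.468*I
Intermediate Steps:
√(-403*6 - 2000) - d(5, -4)*5*(-17) = √(-403*6 - 2000) - 5*5*(-17) = √(-2418 - 2000) - 25*(-17) = √(-4418) - 1*(-425) = 47*I*√2 + 425 = 425 + 47*I*√2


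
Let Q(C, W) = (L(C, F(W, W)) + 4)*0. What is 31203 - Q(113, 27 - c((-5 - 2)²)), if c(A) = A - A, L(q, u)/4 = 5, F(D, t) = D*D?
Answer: 31203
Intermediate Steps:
F(D, t) = D²
L(q, u) = 20 (L(q, u) = 4*5 = 20)
c(A) = 0
Q(C, W) = 0 (Q(C, W) = (20 + 4)*0 = 24*0 = 0)
31203 - Q(113, 27 - c((-5 - 2)²)) = 31203 - 1*0 = 31203 + 0 = 31203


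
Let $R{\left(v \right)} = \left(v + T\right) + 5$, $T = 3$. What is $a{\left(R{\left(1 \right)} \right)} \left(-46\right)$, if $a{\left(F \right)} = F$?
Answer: $-414$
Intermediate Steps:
$R{\left(v \right)} = 8 + v$ ($R{\left(v \right)} = \left(v + 3\right) + 5 = \left(3 + v\right) + 5 = 8 + v$)
$a{\left(R{\left(1 \right)} \right)} \left(-46\right) = \left(8 + 1\right) \left(-46\right) = 9 \left(-46\right) = -414$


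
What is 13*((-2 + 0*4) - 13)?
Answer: -195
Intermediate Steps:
13*((-2 + 0*4) - 13) = 13*((-2 + 0) - 13) = 13*(-2 - 13) = 13*(-15) = -195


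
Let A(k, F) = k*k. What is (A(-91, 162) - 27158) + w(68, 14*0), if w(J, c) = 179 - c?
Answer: -18698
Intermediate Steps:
A(k, F) = k**2
(A(-91, 162) - 27158) + w(68, 14*0) = ((-91)**2 - 27158) + (179 - 14*0) = (8281 - 27158) + (179 - 1*0) = -18877 + (179 + 0) = -18877 + 179 = -18698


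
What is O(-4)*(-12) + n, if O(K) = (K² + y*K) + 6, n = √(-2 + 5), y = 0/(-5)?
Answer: -264 + √3 ≈ -262.27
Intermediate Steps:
y = 0 (y = 0*(-⅕) = 0)
n = √3 ≈ 1.7320
O(K) = 6 + K² (O(K) = (K² + 0*K) + 6 = (K² + 0) + 6 = K² + 6 = 6 + K²)
O(-4)*(-12) + n = (6 + (-4)²)*(-12) + √3 = (6 + 16)*(-12) + √3 = 22*(-12) + √3 = -264 + √3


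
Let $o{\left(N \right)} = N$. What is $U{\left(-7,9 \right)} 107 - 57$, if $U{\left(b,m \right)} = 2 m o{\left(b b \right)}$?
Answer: $94317$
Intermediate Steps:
$U{\left(b,m \right)} = 2 m b^{2}$ ($U{\left(b,m \right)} = 2 m b b = 2 m b^{2}$)
$U{\left(-7,9 \right)} 107 - 57 = 2 \cdot 9 \left(-7\right)^{2} \cdot 107 - 57 = 2 \cdot 9 \cdot 49 \cdot 107 - 57 = 882 \cdot 107 - 57 = 94374 - 57 = 94317$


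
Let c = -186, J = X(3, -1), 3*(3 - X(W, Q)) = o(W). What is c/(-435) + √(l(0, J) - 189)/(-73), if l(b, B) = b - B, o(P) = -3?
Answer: 62/145 - I*√193/73 ≈ 0.42759 - 0.19031*I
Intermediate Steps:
X(W, Q) = 4 (X(W, Q) = 3 - ⅓*(-3) = 3 + 1 = 4)
J = 4
c/(-435) + √(l(0, J) - 189)/(-73) = -186/(-435) + √((0 - 1*4) - 189)/(-73) = -186*(-1/435) + √((0 - 4) - 189)*(-1/73) = 62/145 + √(-4 - 189)*(-1/73) = 62/145 + √(-193)*(-1/73) = 62/145 + (I*√193)*(-1/73) = 62/145 - I*√193/73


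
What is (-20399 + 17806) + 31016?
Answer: 28423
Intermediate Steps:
(-20399 + 17806) + 31016 = -2593 + 31016 = 28423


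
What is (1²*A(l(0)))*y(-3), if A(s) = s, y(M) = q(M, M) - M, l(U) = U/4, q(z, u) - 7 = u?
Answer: 0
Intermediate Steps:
q(z, u) = 7 + u
l(U) = U/4 (l(U) = U*(¼) = U/4)
y(M) = 7 (y(M) = (7 + M) - M = 7)
(1²*A(l(0)))*y(-3) = (1²*((¼)*0))*7 = (1*0)*7 = 0*7 = 0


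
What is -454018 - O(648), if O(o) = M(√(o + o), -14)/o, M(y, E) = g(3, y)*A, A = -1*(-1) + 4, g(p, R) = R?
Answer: -8172329/18 ≈ -4.5402e+5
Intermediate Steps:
A = 5 (A = 1 + 4 = 5)
M(y, E) = 5*y (M(y, E) = y*5 = 5*y)
O(o) = 5*√2/√o (O(o) = (5*√(o + o))/o = (5*√(2*o))/o = (5*(√2*√o))/o = (5*√2*√o)/o = 5*√2/√o)
-454018 - O(648) = -454018 - 5*√2/√648 = -454018 - 5*√2*√2/36 = -454018 - 1*5/18 = -454018 - 5/18 = -8172329/18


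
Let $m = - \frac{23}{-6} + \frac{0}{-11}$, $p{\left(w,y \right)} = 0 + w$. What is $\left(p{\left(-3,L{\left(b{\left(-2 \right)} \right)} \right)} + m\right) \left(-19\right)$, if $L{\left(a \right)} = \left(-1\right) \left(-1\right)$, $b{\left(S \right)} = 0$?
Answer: $- \frac{95}{6} \approx -15.833$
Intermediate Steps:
$L{\left(a \right)} = 1$
$p{\left(w,y \right)} = w$
$m = \frac{23}{6}$ ($m = \left(-23\right) \left(- \frac{1}{6}\right) + 0 \left(- \frac{1}{11}\right) = \frac{23}{6} + 0 = \frac{23}{6} \approx 3.8333$)
$\left(p{\left(-3,L{\left(b{\left(-2 \right)} \right)} \right)} + m\right) \left(-19\right) = \left(-3 + \frac{23}{6}\right) \left(-19\right) = \frac{5}{6} \left(-19\right) = - \frac{95}{6}$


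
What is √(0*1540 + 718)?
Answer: √718 ≈ 26.796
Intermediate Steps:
√(0*1540 + 718) = √(0 + 718) = √718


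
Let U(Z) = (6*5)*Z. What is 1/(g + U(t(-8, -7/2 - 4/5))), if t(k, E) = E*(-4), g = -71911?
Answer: -1/71395 ≈ -1.4007e-5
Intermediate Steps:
t(k, E) = -4*E
U(Z) = 30*Z
1/(g + U(t(-8, -7/2 - 4/5))) = 1/(-71911 + 30*(-4*(-7/2 - 4/5))) = 1/(-71911 + 30*(-4*(-43/10))) = 1/(-71911 + 30*(86/5)) = 1/(-71911 + 516) = 1/(-71395) = -1/71395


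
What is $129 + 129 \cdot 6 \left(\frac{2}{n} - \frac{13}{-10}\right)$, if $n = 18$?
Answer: $\frac{6106}{5} \approx 1221.2$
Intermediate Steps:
$129 + 129 \cdot 6 \left(\frac{2}{n} - \frac{13}{-10}\right) = 129 + 129 \cdot 6 \left(\frac{2}{18} - \frac{13}{-10}\right) = 129 + 129 \cdot 6 \left(2 \cdot \frac{1}{18} - - \frac{13}{10}\right) = 129 + 129 \cdot 6 \left(\frac{1}{9} + \frac{13}{10}\right) = 129 + 129 \cdot 6 \cdot \frac{127}{90} = 129 + 129 \cdot \frac{127}{15} = 129 + \frac{5461}{5} = \frac{6106}{5}$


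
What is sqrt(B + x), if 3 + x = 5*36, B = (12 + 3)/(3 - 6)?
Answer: 2*sqrt(43) ≈ 13.115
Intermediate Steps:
B = -5 (B = 15/(-3) = 15*(-1/3) = -5)
x = 177 (x = -3 + 5*36 = -3 + 180 = 177)
sqrt(B + x) = sqrt(-5 + 177) = sqrt(172) = 2*sqrt(43)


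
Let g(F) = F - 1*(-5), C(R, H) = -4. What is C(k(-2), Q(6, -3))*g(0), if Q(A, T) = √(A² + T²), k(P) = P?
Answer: -20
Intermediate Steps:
g(F) = 5 + F (g(F) = F + 5 = 5 + F)
C(k(-2), Q(6, -3))*g(0) = -4*(5 + 0) = -4*5 = -20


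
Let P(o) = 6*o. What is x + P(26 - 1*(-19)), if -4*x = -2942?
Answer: 2011/2 ≈ 1005.5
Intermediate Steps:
x = 1471/2 (x = -¼*(-2942) = 1471/2 ≈ 735.50)
x + P(26 - 1*(-19)) = 1471/2 + 6*(26 - 1*(-19)) = 1471/2 + 6*(26 + 19) = 1471/2 + 6*45 = 1471/2 + 270 = 2011/2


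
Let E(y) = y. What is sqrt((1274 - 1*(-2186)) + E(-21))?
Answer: sqrt(3439) ≈ 58.643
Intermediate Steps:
sqrt((1274 - 1*(-2186)) + E(-21)) = sqrt((1274 - 1*(-2186)) - 21) = sqrt((1274 + 2186) - 21) = sqrt(3460 - 21) = sqrt(3439)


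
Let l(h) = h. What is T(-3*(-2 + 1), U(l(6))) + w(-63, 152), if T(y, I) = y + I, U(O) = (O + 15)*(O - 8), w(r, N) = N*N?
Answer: 23065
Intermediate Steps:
w(r, N) = N**2
U(O) = (-8 + O)*(15 + O) (U(O) = (15 + O)*(-8 + O) = (-8 + O)*(15 + O))
T(y, I) = I + y
T(-3*(-2 + 1), U(l(6))) + w(-63, 152) = ((-120 + 6**2 + 7*6) - 3*(-2 + 1)) + 152**2 = ((-120 + 36 + 42) - 3*(-1)) + 23104 = (-42 + 3) + 23104 = -39 + 23104 = 23065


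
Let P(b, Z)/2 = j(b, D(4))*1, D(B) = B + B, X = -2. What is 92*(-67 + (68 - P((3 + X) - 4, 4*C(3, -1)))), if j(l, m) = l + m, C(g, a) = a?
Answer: -828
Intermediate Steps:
D(B) = 2*B
P(b, Z) = 16 + 2*b (P(b, Z) = 2*((b + 2*4)*1) = 2*((b + 8)*1) = 2*((8 + b)*1) = 2*(8 + b) = 16 + 2*b)
92*(-67 + (68 - P((3 + X) - 4, 4*C(3, -1)))) = 92*(-67 + (68 - (16 + 2*((3 - 2) - 4)))) = 92*(-67 + (68 - (16 + 2*(1 - 4)))) = 92*(-67 + (68 - (16 + 2*(-3)))) = 92*(-67 + (68 - (16 - 6))) = 92*(-67 + (68 - 1*10)) = 92*(-67 + (68 - 10)) = 92*(-67 + 58) = 92*(-9) = -828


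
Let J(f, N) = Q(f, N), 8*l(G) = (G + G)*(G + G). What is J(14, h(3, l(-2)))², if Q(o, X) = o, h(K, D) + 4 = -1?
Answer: 196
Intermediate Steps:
l(G) = G²/2 (l(G) = ((G + G)*(G + G))/8 = ((2*G)*(2*G))/8 = (4*G²)/8 = G²/2)
h(K, D) = -5 (h(K, D) = -4 - 1 = -5)
J(f, N) = f
J(14, h(3, l(-2)))² = 14² = 196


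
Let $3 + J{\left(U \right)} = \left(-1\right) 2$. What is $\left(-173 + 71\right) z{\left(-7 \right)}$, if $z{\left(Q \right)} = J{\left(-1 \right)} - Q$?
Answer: $-204$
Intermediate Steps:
$J{\left(U \right)} = -5$ ($J{\left(U \right)} = -3 - 2 = -5$)
$z{\left(Q \right)} = -5 - Q$
$\left(-173 + 71\right) z{\left(-7 \right)} = \left(-173 + 71\right) \left(-5 - -7\right) = - 102 \left(-5 + 7\right) = \left(-102\right) 2 = -204$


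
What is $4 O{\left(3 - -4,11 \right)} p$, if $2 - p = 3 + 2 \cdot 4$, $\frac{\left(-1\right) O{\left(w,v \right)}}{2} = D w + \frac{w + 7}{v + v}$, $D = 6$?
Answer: $\frac{33768}{11} \approx 3069.8$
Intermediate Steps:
$O{\left(w,v \right)} = - 12 w - \frac{7 + w}{v}$ ($O{\left(w,v \right)} = - 2 \left(6 w + \frac{w + 7}{v + v}\right) = - 2 \left(6 w + \frac{7 + w}{2 v}\right) = - 12 w - \frac{7 + w}{v}$)
$p = -9$ ($p = 2 - \left(3 + 2 \cdot 4\right) = 2 - \left(3 + 8\right) = 2 - 11 = -9$)
$4 O{\left(3 - -4,11 \right)} p = 4 \frac{-7 - \left(3 - -4\right) - 132 \left(3 - -4\right)}{11} \left(-9\right) = 4 \frac{-7 - \left(3 + 4\right) - 132 \left(3 + 4\right)}{11} \left(-9\right) = 4 \frac{-7 - 7 - 132 \cdot 7}{11} \left(-9\right) = 4 \frac{-7 - 7 - 924}{11} \left(-9\right) = 4 \cdot \frac{1}{11} \left(-938\right) \left(-9\right) = 4 \left(- \frac{938}{11}\right) \left(-9\right) = \left(- \frac{3752}{11}\right) \left(-9\right) = \frac{33768}{11}$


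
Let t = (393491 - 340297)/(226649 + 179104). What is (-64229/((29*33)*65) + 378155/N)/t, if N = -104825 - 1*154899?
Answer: -17046266326559/898024299640 ≈ -18.982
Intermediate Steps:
N = -259724 (N = -104825 - 154899 = -259724)
t = 53194/405753 ≈ 0.13110
(-64229/((29*33)*65) + 378155/N)/t = (-64229/((29*33)*65) + 378155/(-259724))/(53194/405753) = (-64229/(957*65) + 378155*(-1/259724))*(405753/53194) = (-64229/62205 - 378155/259724)*(405753/53194) = (-64229*1/62205 - 378155/259724)*(405753/53194) = (-5839/5655 - 378155/259724)*(405753/53194) = -126034309/50646180*405753/53194 = -17046266326559/898024299640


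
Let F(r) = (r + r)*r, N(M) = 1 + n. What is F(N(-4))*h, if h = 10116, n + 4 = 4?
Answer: 20232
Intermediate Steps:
n = 0 (n = -4 + 4 = 0)
N(M) = 1 (N(M) = 1 + 0 = 1)
F(r) = 2*r**2 (F(r) = (2*r)*r = 2*r**2)
F(N(-4))*h = (2*1**2)*10116 = (2*1)*10116 = 2*10116 = 20232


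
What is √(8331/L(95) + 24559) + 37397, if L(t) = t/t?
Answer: 37397 + √32890 ≈ 37578.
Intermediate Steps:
L(t) = 1
√(8331/L(95) + 24559) + 37397 = √(8331/1 + 24559) + 37397 = √(8331*1 + 24559) + 37397 = √(8331 + 24559) + 37397 = √32890 + 37397 = 37397 + √32890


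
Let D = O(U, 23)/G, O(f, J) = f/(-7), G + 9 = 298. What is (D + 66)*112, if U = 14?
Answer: 2136064/289 ≈ 7391.2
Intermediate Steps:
G = 289 (G = -9 + 298 = 289)
O(f, J) = -f/7
D = -2/289 (D = -⅐*14/289 = -2*1/289 = -2/289 ≈ -0.0069204)
(D + 66)*112 = (-2/289 + 66)*112 = (19072/289)*112 = 2136064/289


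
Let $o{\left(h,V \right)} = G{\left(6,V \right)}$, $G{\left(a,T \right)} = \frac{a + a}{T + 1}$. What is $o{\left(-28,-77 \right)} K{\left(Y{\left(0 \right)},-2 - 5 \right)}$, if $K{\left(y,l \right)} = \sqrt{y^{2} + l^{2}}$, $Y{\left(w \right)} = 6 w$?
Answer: $- \frac{21}{19} \approx -1.1053$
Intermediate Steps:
$G{\left(a,T \right)} = \frac{2 a}{1 + T}$
$o{\left(h,V \right)} = \frac{12}{1 + V}$ ($o{\left(h,V \right)} = 2 \cdot 6 \frac{1}{1 + V} = \frac{12}{1 + V}$)
$K{\left(y,l \right)} = \sqrt{l^{2} + y^{2}}$
$o{\left(-28,-77 \right)} K{\left(Y{\left(0 \right)},-2 - 5 \right)} = \frac{12}{1 - 77} \sqrt{\left(-2 - 5\right)^{2} + \left(6 \cdot 0\right)^{2}} = \frac{12}{-76} \sqrt{\left(-7\right)^{2} + 0^{2}} = 12 \left(- \frac{1}{76}\right) \sqrt{49 + 0} = - \frac{3 \sqrt{49}}{19} = \left(- \frac{3}{19}\right) 7 = - \frac{21}{19}$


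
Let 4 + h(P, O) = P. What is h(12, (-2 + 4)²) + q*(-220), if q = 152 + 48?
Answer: -43992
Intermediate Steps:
h(P, O) = -4 + P
q = 200
h(12, (-2 + 4)²) + q*(-220) = (-4 + 12) + 200*(-220) = 8 - 44000 = -43992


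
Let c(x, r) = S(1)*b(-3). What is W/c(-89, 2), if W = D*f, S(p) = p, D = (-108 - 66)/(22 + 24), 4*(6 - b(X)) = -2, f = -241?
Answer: 41934/299 ≈ 140.25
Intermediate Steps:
b(X) = 13/2 (b(X) = 6 - ¼*(-2) = 6 + ½ = 13/2)
D = -87/23 (D = -174/46 = -174*1/46 = -87/23 ≈ -3.7826)
c(x, r) = 13/2 (c(x, r) = 1*(13/2) = 13/2)
W = 20967/23 (W = -87/23*(-241) = 20967/23 ≈ 911.61)
W/c(-89, 2) = 20967/(23*(13/2)) = (20967/23)*(2/13) = 41934/299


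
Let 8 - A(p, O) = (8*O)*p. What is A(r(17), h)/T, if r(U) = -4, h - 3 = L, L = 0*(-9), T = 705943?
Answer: 104/705943 ≈ 0.00014732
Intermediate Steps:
L = 0
h = 3 (h = 3 + 0 = 3)
A(p, O) = 8 - 8*O*p
A(r(17), h)/T = (8 - 8*3*(-4))/705943 = (8 + 96)*(1/705943) = 104*(1/705943) = 104/705943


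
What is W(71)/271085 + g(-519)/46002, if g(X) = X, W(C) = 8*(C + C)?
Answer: -29478281/4156817390 ≈ -0.0070916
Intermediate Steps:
W(C) = 16*C (W(C) = 8*(2*C) = 16*C)
W(71)/271085 + g(-519)/46002 = (16*71)/271085 - 519/46002 = 1136*(1/271085) - 519*1/46002 = 1136/271085 - 173/15334 = -29478281/4156817390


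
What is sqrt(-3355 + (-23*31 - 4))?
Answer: 2*I*sqrt(1018) ≈ 63.812*I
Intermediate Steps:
sqrt(-3355 + (-23*31 - 4)) = sqrt(-3355 + (-713 - 4)) = sqrt(-3355 - 717) = sqrt(-4072) = 2*I*sqrt(1018)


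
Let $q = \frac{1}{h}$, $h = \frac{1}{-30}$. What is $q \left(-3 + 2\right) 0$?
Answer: $0$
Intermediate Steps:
$h = - \frac{1}{30} \approx -0.033333$
$q = -30$ ($q = \frac{1}{- \frac{1}{30}} = -30$)
$q \left(-3 + 2\right) 0 = - 30 \left(-3 + 2\right) 0 = - 30 \left(\left(-1\right) 0\right) = \left(-30\right) 0 = 0$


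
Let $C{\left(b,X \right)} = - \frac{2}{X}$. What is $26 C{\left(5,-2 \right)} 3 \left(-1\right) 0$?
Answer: $0$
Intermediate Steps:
$26 C{\left(5,-2 \right)} 3 \left(-1\right) 0 = 26 \left(- \frac{2}{-2}\right) 3 \left(-1\right) 0 = 26 \left(\left(-2\right) \left(- \frac{1}{2}\right)\right) \left(\left(-3\right) 0\right) = 26 \cdot 1 \cdot 0 = 26 \cdot 0 = 0$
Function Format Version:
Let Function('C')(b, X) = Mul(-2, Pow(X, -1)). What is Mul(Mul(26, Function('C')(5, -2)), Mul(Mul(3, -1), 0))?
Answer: 0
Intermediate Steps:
Mul(Mul(26, Function('C')(5, -2)), Mul(Mul(3, -1), 0)) = Mul(Mul(26, Mul(-2, Pow(-2, -1))), Mul(Mul(3, -1), 0)) = Mul(Mul(26, Mul(-2, Rational(-1, 2))), Mul(-3, 0)) = Mul(Mul(26, 1), 0) = Mul(26, 0) = 0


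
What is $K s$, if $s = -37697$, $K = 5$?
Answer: $-188485$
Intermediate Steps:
$K s = 5 \left(-37697\right) = -188485$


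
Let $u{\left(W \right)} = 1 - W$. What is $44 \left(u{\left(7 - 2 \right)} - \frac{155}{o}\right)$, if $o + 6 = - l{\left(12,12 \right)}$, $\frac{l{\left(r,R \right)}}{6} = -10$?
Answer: $- \frac{8162}{27} \approx -302.3$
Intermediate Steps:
$l{\left(r,R \right)} = -60$ ($l{\left(r,R \right)} = 6 \left(-10\right) = -60$)
$o = 54$ ($o = -6 - -60 = -6 + 60 = 54$)
$44 \left(u{\left(7 - 2 \right)} - \frac{155}{o}\right) = 44 \left(\left(1 - \left(7 - 2\right)\right) - \frac{155}{54}\right) = 44 \left(\left(1 - 5\right) - \frac{155}{54}\right) = 44 \left(-4 - \frac{155}{54}\right) = 44 \left(- \frac{371}{54}\right) = - \frac{8162}{27}$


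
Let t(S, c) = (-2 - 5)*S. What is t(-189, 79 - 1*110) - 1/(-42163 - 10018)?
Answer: 69035464/52181 ≈ 1323.0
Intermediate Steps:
t(S, c) = -7*S
t(-189, 79 - 1*110) - 1/(-42163 - 10018) = -7*(-189) - 1/(-42163 - 10018) = 1323 - 1/(-52181) = 1323 - 1*(-1/52181) = 1323 + 1/52181 = 69035464/52181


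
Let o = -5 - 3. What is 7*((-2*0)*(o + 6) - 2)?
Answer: -14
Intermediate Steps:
o = -8
7*((-2*0)*(o + 6) - 2) = 7*((-2*0)*(-8 + 6) - 2) = 7*(0*(-2) - 2) = 7*(0 - 2) = 7*(-2) = -14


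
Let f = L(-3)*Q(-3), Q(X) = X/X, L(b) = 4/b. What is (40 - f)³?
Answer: 1906624/27 ≈ 70616.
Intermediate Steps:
Q(X) = 1
f = -4/3 (f = (4/(-3))*1 = (4*(-⅓))*1 = -4/3*1 = -4/3 ≈ -1.3333)
(40 - f)³ = (40 - 1*(-4/3))³ = (40 + 4/3)³ = (124/3)³ = 1906624/27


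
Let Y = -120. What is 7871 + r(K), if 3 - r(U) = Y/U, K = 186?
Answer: 244114/31 ≈ 7874.6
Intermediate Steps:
r(U) = 3 + 120/U (r(U) = 3 - (-120)/U = 3 + 120/U)
7871 + r(K) = 7871 + (3 + 120/186) = 7871 + (3 + 120*(1/186)) = 7871 + (3 + 20/31) = 7871 + 113/31 = 244114/31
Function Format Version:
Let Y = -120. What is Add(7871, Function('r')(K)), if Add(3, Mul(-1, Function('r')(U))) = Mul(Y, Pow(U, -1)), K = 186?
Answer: Rational(244114, 31) ≈ 7874.6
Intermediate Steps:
Function('r')(U) = Add(3, Mul(120, Pow(U, -1))) (Function('r')(U) = Add(3, Mul(-1, Mul(-120, Pow(U, -1)))) = Add(3, Mul(120, Pow(U, -1))))
Add(7871, Function('r')(K)) = Add(7871, Add(3, Mul(120, Pow(186, -1)))) = Add(7871, Add(3, Mul(120, Rational(1, 186)))) = Add(7871, Add(3, Rational(20, 31))) = Add(7871, Rational(113, 31)) = Rational(244114, 31)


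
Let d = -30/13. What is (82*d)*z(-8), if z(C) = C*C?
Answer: -157440/13 ≈ -12111.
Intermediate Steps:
d = -30/13 (d = -30*1/13 = -30/13 ≈ -2.3077)
z(C) = C²
(82*d)*z(-8) = (82*(-30/13))*(-8)² = -2460/13*64 = -157440/13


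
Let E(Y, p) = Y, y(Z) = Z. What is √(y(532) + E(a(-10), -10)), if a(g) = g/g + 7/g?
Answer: √53230/10 ≈ 23.072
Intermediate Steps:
a(g) = 1 + 7/g
√(y(532) + E(a(-10), -10)) = √(532 + (7 - 10)/(-10)) = √(532 - ⅒*(-3)) = √(532 + 3/10) = √(5323/10) = √53230/10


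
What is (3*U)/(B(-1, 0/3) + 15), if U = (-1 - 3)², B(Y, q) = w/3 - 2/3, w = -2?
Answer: 144/41 ≈ 3.5122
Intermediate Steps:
B(Y, q) = -4/3 (B(Y, q) = -2/3 - 2/3 = -2*⅓ - 2*⅓ = -⅔ - ⅔ = -4/3)
U = 16 (U = (-4)² = 16)
(3*U)/(B(-1, 0/3) + 15) = (3*16)/(-4/3 + 15) = 48/(41/3) = 48*(3/41) = 144/41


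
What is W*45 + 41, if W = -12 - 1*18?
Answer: -1309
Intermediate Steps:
W = -30 (W = -12 - 18 = -30)
W*45 + 41 = -30*45 + 41 = -1350 + 41 = -1309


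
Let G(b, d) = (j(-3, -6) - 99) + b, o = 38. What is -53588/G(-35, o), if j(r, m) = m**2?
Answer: 26794/49 ≈ 546.82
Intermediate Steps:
G(b, d) = -63 + b (G(b, d) = ((-6)**2 - 99) + b = (36 - 99) + b = -63 + b)
-53588/G(-35, o) = -53588/(-63 - 35) = -53588/(-98) = -53588*(-1/98) = 26794/49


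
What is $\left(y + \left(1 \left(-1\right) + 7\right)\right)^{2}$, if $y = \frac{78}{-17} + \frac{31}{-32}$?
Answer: $\frac{58081}{295936} \approx 0.19626$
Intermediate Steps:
$y = - \frac{3023}{544}$ ($y = 78 \left(- \frac{1}{17}\right) + 31 \left(- \frac{1}{32}\right) = - \frac{78}{17} - \frac{31}{32} = - \frac{3023}{544} \approx -5.557$)
$\left(y + \left(1 \left(-1\right) + 7\right)\right)^{2} = \left(- \frac{3023}{544} + \left(1 \left(-1\right) + 7\right)\right)^{2} = \left(- \frac{3023}{544} + \left(-1 + 7\right)\right)^{2} = \left(- \frac{3023}{544} + 6\right)^{2} = \left(\frac{241}{544}\right)^{2} = \frac{58081}{295936}$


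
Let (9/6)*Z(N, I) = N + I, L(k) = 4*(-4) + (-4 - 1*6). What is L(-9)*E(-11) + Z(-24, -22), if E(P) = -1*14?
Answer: 1000/3 ≈ 333.33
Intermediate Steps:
E(P) = -14
L(k) = -26 (L(k) = -16 + (-4 - 6) = -16 - 10 = -26)
Z(N, I) = 2*I/3 + 2*N/3 (Z(N, I) = 2*(N + I)/3 = 2*(I + N)/3 = 2*I/3 + 2*N/3)
L(-9)*E(-11) + Z(-24, -22) = -26*(-14) + ((⅔)*(-22) + (⅔)*(-24)) = 364 + (-44/3 - 16) = 364 - 92/3 = 1000/3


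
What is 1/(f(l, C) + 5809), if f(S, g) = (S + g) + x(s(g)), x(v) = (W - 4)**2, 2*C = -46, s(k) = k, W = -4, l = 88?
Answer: 1/5938 ≈ 0.00016841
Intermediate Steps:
C = -23 (C = (1/2)*(-46) = -23)
x(v) = 64 (x(v) = (-4 - 4)**2 = (-8)**2 = 64)
f(S, g) = 64 + S + g (f(S, g) = (S + g) + 64 = 64 + S + g)
1/(f(l, C) + 5809) = 1/((64 + 88 - 23) + 5809) = 1/(129 + 5809) = 1/5938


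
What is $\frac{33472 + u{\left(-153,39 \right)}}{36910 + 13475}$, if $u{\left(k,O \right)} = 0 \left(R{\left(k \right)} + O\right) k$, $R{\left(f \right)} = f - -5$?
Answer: $\frac{33472}{50385} \approx 0.66432$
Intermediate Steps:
$R{\left(f \right)} = 5 + f$ ($R{\left(f \right)} = f + 5 = 5 + f$)
$u{\left(k,O \right)} = 0$ ($u{\left(k,O \right)} = 0 \left(\left(5 + k\right) + O\right) k = 0 \left(5 + O + k\right) k = 0 k = 0$)
$\frac{33472 + u{\left(-153,39 \right)}}{36910 + 13475} = \frac{33472 + 0}{36910 + 13475} = \frac{33472}{50385}$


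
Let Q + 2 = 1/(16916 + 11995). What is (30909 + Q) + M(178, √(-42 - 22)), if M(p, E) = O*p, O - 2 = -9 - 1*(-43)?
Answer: 1078813966/28911 ≈ 37315.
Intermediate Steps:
O = 36 (O = 2 + (-9 - 1*(-43)) = 2 + (-9 + 43) = 2 + 34 = 36)
M(p, E) = 36*p
Q = -57821/28911 (Q = -2 + 1/(16916 + 11995) = -2 + 1/28911 = -57821/28911 ≈ -2.0000)
(30909 + Q) + M(178, √(-42 - 22)) = (30909 - 57821/28911) + 36*178 = 893552278/28911 + 6408 = 1078813966/28911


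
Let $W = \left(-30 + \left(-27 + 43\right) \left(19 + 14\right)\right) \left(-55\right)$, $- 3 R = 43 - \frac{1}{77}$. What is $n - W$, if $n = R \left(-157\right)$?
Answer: $\frac{6846760}{231} \approx 29640.0$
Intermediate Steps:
$R = - \frac{3310}{231}$ ($R = - \frac{43 - \frac{1}{77}}{3} = \left(- \frac{1}{3}\right) \frac{3310}{77} = - \frac{3310}{231} \approx -14.329$)
$n = \frac{519670}{231}$ ($n = \left(- \frac{3310}{231}\right) \left(-157\right) = \frac{519670}{231} \approx 2249.7$)
$W = -27390$ ($W = \left(-30 + 16 \cdot 33\right) \left(-55\right) = \left(-30 + 528\right) \left(-55\right) = 498 \left(-55\right) = -27390$)
$n - W = \frac{519670}{231} - -27390 = \frac{519670}{231} + 27390 = \frac{6846760}{231}$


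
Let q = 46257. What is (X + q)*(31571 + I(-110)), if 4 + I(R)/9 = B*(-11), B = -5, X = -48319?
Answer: -66045860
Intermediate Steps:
I(R) = 459 (I(R) = -36 + 9*(-5*(-11)) = -36 + 9*55 = -36 + 495 = 459)
(X + q)*(31571 + I(-110)) = (-48319 + 46257)*(31571 + 459) = -2062*32030 = -66045860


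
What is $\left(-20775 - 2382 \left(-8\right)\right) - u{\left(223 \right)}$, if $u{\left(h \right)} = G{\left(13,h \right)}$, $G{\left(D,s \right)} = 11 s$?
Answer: $-4172$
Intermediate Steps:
$u{\left(h \right)} = 11 h$
$\left(-20775 - 2382 \left(-8\right)\right) - u{\left(223 \right)} = \left(-20775 - 2382 \left(-8\right)\right) - 11 \cdot 223 = \left(-20775 - -19056\right) - 2453 = \left(-20775 + 19056\right) - 2453 = -1719 - 2453 = -4172$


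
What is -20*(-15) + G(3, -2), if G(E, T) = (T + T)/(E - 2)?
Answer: 296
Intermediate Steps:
G(E, T) = 2*T/(-2 + E) (G(E, T) = (2*T)/(-2 + E) = 2*T/(-2 + E))
-20*(-15) + G(3, -2) = -20*(-15) + 2*(-2)/(-2 + 3) = 300 + 2*(-2)/1 = 300 + 2*(-2)*1 = 300 - 4 = 296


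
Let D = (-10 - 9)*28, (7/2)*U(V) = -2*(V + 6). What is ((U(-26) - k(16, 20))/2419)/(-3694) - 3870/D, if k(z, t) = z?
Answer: 8645373563/1188459538 ≈ 7.2744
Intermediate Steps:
U(V) = -24/7 - 4*V/7 (U(V) = 2*(-2*(V + 6))/7 = 2*(-2*(6 + V))/7 = 2*(-12 - 2*V)/7 = -24/7 - 4*V/7)
D = -532 (D = -19*28 = -532)
((U(-26) - k(16, 20))/2419)/(-3694) - 3870/D = (((-24/7 - 4/7*(-26)) - 1*16)/2419)/(-3694) - 3870/(-532) = (((-24/7 + 104/7) - 16)*(1/2419))*(-1/3694) - 3870*(-1/532) = ((80/7 - 16)*(1/2419))*(-1/3694) + 1935/266 = -32/7*1/2419*(-1/3694) + 1935/266 = -32/16933*(-1/3694) + 1935/266 = 16/31275251 + 1935/266 = 8645373563/1188459538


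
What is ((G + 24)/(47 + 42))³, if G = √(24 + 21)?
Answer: 17064/704969 + 5319*√5/704969 ≈ 0.041076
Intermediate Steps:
G = 3*√5 (G = √45 = 3*√5 ≈ 6.7082)
((G + 24)/(47 + 42))³ = ((3*√5 + 24)/(47 + 42))³ = ((24 + 3*√5)/89)³ = ((24 + 3*√5)*(1/89))³ = (24/89 + 3*√5/89)³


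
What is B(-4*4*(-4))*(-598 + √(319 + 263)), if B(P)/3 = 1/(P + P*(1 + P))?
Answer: -299/704 + √582/1408 ≈ -0.40758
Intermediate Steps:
B(P) = 3/(P + P*(1 + P))
B(-4*4*(-4))*(-598 + √(319 + 263)) = (3/(((-4*4*(-4)))*(2 - 4*4*(-4))))*(-598 + √(319 + 263)) = (3/(((-16*(-4)))*(2 - 16*(-4))))*(-598 + √582) = (3/(64*(2 + 64)))*(-598 + √582) = (3*(1/64)/66)*(-598 + √582) = (3*(1/64)*(1/66))*(-598 + √582) = (-598 + √582)/1408 = -299/704 + √582/1408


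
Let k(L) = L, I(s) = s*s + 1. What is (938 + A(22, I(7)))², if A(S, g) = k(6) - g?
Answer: 799236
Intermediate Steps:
I(s) = 1 + s² (I(s) = s² + 1 = 1 + s²)
A(S, g) = 6 - g
(938 + A(22, I(7)))² = (938 + (6 - (1 + 7²)))² = (938 + (6 - (1 + 49)))² = (938 + (6 - 1*50))² = (938 + (6 - 50))² = (938 - 44)² = 894² = 799236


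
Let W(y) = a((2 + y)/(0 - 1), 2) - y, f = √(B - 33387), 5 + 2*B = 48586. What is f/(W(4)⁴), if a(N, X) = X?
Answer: I*√36386/32 ≈ 5.961*I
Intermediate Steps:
B = 48581/2 (B = -5/2 + (½)*48586 = -5/2 + 24293 = 48581/2 ≈ 24291.)
f = I*√36386/2 (f = √(48581/2 - 33387) = √(-18193/2) = I*√36386/2 ≈ 95.376*I)
W(y) = 2 - y
f/(W(4)⁴) = (I*√36386/2)/((2 - 1*4)⁴) = (I*√36386/2)/((2 - 4)⁴) = (I*√36386/2)/((-2)⁴) = (I*√36386/2)/16 = (I*√36386/2)*(1/16) = I*√36386/32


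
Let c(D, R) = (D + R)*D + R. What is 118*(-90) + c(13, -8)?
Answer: -10563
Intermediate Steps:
c(D, R) = R + D*(D + R) (c(D, R) = D*(D + R) + R = R + D*(D + R))
118*(-90) + c(13, -8) = 118*(-90) + (-8 + 13² + 13*(-8)) = -10620 + (-8 + 169 - 104) = -10620 + 57 = -10563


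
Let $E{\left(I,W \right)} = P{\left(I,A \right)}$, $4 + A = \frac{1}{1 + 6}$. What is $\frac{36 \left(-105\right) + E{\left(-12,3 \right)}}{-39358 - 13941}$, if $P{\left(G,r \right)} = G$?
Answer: $\frac{3792}{53299} \approx 0.071146$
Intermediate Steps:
$A = - \frac{27}{7}$ ($A = -4 + \frac{1}{1 + 6} = -4 + \frac{1}{7} = - \frac{27}{7} \approx -3.8571$)
$E{\left(I,W \right)} = I$
$\frac{36 \left(-105\right) + E{\left(-12,3 \right)}}{-39358 - 13941} = \frac{36 \left(-105\right) - 12}{-39358 - 13941} = \frac{-3780 - 12}{-53299} = \left(-3792\right) \left(- \frac{1}{53299}\right) = \frac{3792}{53299}$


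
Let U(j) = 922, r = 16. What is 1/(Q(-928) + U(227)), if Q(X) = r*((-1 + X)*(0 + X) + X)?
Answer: 1/13779866 ≈ 7.2570e-8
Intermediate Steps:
Q(X) = 16*X + 16*X*(-1 + X) (Q(X) = 16*((-1 + X)*(0 + X) + X) = 16*((-1 + X)*X + X) = 16*(X*(-1 + X) + X) = 16*(X + X*(-1 + X)) = 16*X + 16*X*(-1 + X))
1/(Q(-928) + U(227)) = 1/(16*(-928)² + 922) = 1/(16*861184 + 922) = 1/(13778944 + 922) = 1/13779866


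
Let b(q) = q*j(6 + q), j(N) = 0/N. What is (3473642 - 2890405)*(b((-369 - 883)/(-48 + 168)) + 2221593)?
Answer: 1295715236541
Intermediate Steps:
j(N) = 0
b(q) = 0 (b(q) = q*0 = 0)
(3473642 - 2890405)*(b((-369 - 883)/(-48 + 168)) + 2221593) = (3473642 - 2890405)*(0 + 2221593) = 583237*2221593 = 1295715236541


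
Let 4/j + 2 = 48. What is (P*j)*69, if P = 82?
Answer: 492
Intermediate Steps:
j = 2/23 (j = 4/(-2 + 48) = 4/46 = 4*(1/46) = 2/23 ≈ 0.086957)
(P*j)*69 = (82*(2/23))*69 = (164/23)*69 = 492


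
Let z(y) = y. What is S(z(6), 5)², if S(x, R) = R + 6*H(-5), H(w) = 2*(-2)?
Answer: 361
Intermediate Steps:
H(w) = -4
S(x, R) = -24 + R (S(x, R) = R + 6*(-4) = R - 24 = -24 + R)
S(z(6), 5)² = (-24 + 5)² = (-19)² = 361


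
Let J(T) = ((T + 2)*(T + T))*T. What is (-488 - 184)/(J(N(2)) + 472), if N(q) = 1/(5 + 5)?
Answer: -336000/236021 ≈ -1.4236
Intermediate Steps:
N(q) = 1/10
J(T) = 2*T**2*(2 + T) (J(T) = ((2 + T)*(2*T))*T = (2*T*(2 + T))*T = 2*T**2*(2 + T))
(-488 - 184)/(J(N(2)) + 472) = (-488 - 184)/(2*(1/10)**2*(2 + 1/10) + 472) = -672/(2*(1/100)*(21/10) + 472) = -672/(21/500 + 472) = -672/236021/500 = -672*500/236021 = -336000/236021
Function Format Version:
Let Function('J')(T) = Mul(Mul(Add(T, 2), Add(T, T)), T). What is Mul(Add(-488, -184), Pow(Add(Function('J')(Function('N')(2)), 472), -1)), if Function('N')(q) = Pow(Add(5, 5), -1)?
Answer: Rational(-336000, 236021) ≈ -1.4236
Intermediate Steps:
Function('N')(q) = Rational(1, 10) (Function('N')(q) = Pow(10, -1) = Rational(1, 10))
Function('J')(T) = Mul(2, Pow(T, 2), Add(2, T)) (Function('J')(T) = Mul(Mul(Add(2, T), Mul(2, T)), T) = Mul(Mul(2, T, Add(2, T)), T) = Mul(2, Pow(T, 2), Add(2, T)))
Mul(Add(-488, -184), Pow(Add(Function('J')(Function('N')(2)), 472), -1)) = Mul(Add(-488, -184), Pow(Add(Mul(2, Pow(Rational(1, 10), 2), Add(2, Rational(1, 10))), 472), -1)) = Mul(-672, Pow(Add(Mul(2, Rational(1, 100), Rational(21, 10)), 472), -1)) = Mul(-672, Pow(Add(Rational(21, 500), 472), -1)) = Mul(-672, Pow(Rational(236021, 500), -1)) = Mul(-672, Rational(500, 236021)) = Rational(-336000, 236021)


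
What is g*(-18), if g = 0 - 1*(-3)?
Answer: -54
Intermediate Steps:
g = 3 (g = 0 + 3 = 3)
g*(-18) = 3*(-18) = -54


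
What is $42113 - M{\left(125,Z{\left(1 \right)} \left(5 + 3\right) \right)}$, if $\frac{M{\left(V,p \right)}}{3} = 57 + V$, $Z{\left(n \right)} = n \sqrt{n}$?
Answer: $41567$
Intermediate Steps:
$Z{\left(n \right)} = n^{\frac{3}{2}}$
$M{\left(V,p \right)} = 171 + 3 V$ ($M{\left(V,p \right)} = 3 \left(57 + V\right) = 171 + 3 V$)
$42113 - M{\left(125,Z{\left(1 \right)} \left(5 + 3\right) \right)} = 42113 - \left(171 + 3 \cdot 125\right) = 42113 - \left(171 + 375\right) = 42113 - 546 = 41567$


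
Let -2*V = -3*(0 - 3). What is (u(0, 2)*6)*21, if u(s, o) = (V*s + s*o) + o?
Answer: 252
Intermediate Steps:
V = -9/2 (V = -(-3)*(0 - 3)/2 = -(-3)*(-3)/2 = -½*9 = -9/2 ≈ -4.5000)
u(s, o) = o - 9*s/2 + o*s (u(s, o) = (-9*s/2 + s*o) + o = (-9*s/2 + o*s) + o = o - 9*s/2 + o*s)
(u(0, 2)*6)*21 = ((2 - 9/2*0 + 2*0)*6)*21 = ((2 + 0 + 0)*6)*21 = (2*6)*21 = 12*21 = 252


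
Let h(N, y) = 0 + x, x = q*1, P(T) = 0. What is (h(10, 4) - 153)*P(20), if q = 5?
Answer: 0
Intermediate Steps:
x = 5 (x = 5*1 = 5)
h(N, y) = 5 (h(N, y) = 0 + 5 = 5)
(h(10, 4) - 153)*P(20) = (5 - 153)*0 = -148*0 = 0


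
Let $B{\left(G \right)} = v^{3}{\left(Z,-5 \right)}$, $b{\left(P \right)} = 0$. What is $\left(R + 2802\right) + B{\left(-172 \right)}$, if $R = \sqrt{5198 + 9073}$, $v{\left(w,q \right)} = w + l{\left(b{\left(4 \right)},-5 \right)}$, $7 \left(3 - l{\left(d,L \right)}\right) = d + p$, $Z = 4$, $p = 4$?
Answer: $\frac{1052211}{343} + \sqrt{14271} \approx 3187.1$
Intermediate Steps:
$l{\left(d,L \right)} = \frac{17}{7} - \frac{d}{7}$ ($l{\left(d,L \right)} = 3 - \frac{d + 4}{7} = 3 - \frac{4 + d}{7} = 3 - \left(\frac{4}{7} + \frac{d}{7}\right) = \frac{17}{7} - \frac{d}{7}$)
$v{\left(w,q \right)} = \frac{17}{7} + w$ ($v{\left(w,q \right)} = w + \left(\frac{17}{7} - 0\right) = w + \left(\frac{17}{7} + 0\right) = w + \frac{17}{7} = \frac{17}{7} + w$)
$B{\left(G \right)} = \frac{91125}{343}$ ($B{\left(G \right)} = \left(\frac{17}{7} + 4\right)^{3} = \left(\frac{45}{7}\right)^{3} = \frac{91125}{343}$)
$R = \sqrt{14271} \approx 119.46$
$\left(R + 2802\right) + B{\left(-172 \right)} = \left(\sqrt{14271} + 2802\right) + \frac{91125}{343} = \left(2802 + \sqrt{14271}\right) + \frac{91125}{343} = \frac{1052211}{343} + \sqrt{14271}$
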